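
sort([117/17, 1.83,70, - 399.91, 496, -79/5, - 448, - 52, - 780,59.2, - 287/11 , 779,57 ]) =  [ - 780,-448, - 399.91, - 52 , - 287/11,- 79/5,1.83,117/17,57, 59.2, 70,496 , 779]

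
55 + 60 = 115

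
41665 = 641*65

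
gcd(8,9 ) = 1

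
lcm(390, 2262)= 11310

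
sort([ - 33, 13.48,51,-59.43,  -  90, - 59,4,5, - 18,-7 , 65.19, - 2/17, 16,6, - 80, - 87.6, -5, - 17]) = [ - 90, - 87.6 , - 80, - 59.43, - 59,- 33, - 18, - 17, - 7,-5, - 2/17, 4,5, 6, 13.48,16,51, 65.19 ] 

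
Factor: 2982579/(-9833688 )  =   - 994193/3277896 =-2^(-3)*3^(-1)*61^( - 1 ) * 2239^( - 1)*994193^1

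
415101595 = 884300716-469199121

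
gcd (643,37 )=1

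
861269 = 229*3761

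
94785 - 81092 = 13693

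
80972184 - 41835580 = 39136604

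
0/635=0  =  0.00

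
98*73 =7154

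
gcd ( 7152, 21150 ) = 6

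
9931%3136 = 523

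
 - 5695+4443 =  - 1252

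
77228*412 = 31817936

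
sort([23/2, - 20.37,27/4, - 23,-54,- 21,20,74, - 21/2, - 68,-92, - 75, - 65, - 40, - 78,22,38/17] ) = [ - 92,- 78, - 75,-68, - 65, - 54, - 40,-23 , - 21, - 20.37, - 21/2, 38/17,27/4, 23/2,20,22,74]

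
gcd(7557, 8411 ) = 1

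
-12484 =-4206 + -8278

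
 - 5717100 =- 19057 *300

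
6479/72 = 6479/72= 89.99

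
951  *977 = 929127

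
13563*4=54252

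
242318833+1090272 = 243409105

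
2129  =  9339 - 7210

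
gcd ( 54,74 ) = 2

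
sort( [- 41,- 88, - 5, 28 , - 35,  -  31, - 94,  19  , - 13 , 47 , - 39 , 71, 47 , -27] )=[- 94,- 88,  -  41,-39, - 35, -31,- 27 ,-13, - 5, 19,  28,47, 47, 71 ]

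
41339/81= 41339/81 = 510.36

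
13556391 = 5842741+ 7713650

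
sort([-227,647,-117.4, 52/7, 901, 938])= [-227,- 117.4, 52/7, 647, 901,938]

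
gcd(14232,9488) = 4744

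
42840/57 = 14280/19 = 751.58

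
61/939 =61/939=0.06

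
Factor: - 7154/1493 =  -  2^1*7^2*73^1*1493^( - 1 ) 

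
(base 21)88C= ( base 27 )529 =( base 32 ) 3JS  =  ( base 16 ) E7C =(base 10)3708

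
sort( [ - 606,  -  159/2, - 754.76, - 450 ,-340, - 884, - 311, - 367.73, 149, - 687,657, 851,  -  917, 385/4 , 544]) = [-917,-884,-754.76, - 687, - 606,-450,-367.73,-340,-311,-159/2,385/4,149,544,657,851 ]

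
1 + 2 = 3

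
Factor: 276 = 2^2*3^1 * 23^1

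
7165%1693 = 393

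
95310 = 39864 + 55446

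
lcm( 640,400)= 3200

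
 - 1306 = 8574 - 9880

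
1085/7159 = 1085/7159 = 0.15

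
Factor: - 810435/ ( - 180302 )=2^ ( - 1 ) * 3^1 * 5^1*17^( - 1 )*97^1 * 557^1*5303^( -1 ) 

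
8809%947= 286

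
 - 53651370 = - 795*67486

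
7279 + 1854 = 9133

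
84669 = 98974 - 14305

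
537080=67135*8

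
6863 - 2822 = 4041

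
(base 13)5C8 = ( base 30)13J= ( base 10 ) 1009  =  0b1111110001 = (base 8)1761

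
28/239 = 28/239=0.12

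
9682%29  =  25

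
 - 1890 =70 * ( - 27 )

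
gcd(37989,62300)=7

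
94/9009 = 94/9009  =  0.01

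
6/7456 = 3/3728 = 0.00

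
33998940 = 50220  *677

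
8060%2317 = 1109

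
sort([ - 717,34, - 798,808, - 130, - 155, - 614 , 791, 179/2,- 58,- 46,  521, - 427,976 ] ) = [ - 798, - 717, - 614, - 427, - 155,  -  130,-58, - 46,34, 179/2,521, 791, 808,976 ] 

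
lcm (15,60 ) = 60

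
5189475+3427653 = 8617128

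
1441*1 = 1441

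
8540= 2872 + 5668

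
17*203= 3451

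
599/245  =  2 + 109/245 = 2.44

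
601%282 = 37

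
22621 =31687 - 9066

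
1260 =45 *28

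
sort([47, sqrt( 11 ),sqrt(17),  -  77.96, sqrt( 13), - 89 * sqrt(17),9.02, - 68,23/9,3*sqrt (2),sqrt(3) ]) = [  -  89*sqrt( 17 ),  -  77.96, -68,sqrt(3) , 23/9,sqrt( 11 ),sqrt( 13), sqrt( 17),3*sqrt (2) , 9.02,47] 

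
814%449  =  365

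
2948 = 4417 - 1469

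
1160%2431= 1160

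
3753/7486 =3753/7486 = 0.50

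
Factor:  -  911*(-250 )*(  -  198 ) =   -  2^2*3^2*5^3*11^1*911^1 = -45094500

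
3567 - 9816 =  - 6249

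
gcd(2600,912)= 8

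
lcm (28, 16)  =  112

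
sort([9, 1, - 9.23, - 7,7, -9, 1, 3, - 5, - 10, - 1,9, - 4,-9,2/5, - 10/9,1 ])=[ - 10, - 9.23, - 9, - 9, - 7, - 5,  -  4, - 10/9, - 1,2/5, 1, 1, 1, 3,7,9,9]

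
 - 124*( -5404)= 670096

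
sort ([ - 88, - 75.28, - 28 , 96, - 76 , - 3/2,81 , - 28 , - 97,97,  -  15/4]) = [-97, - 88, - 76, - 75.28,  -  28, - 28, - 15/4, - 3/2,  81 , 96,97 ]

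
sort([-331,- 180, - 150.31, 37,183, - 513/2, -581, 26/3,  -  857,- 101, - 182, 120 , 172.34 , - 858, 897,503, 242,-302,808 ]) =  [ - 858,  -  857, - 581,  -  331 , -302,-513/2, - 182,-180,  -  150.31, -101, 26/3, 37,120,172.34, 183,242, 503 , 808,897]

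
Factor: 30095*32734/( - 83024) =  - 492564865/41512 = - 2^( - 3)*5^1*13^2 * 463^1*1259^1 * 5189^ ( - 1)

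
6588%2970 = 648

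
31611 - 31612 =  - 1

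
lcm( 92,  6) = 276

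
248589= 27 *9207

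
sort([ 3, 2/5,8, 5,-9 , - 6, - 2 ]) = [ - 9, - 6, - 2,2/5,3,5,8] 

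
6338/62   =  3169/31 = 102.23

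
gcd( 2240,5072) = 16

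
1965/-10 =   -  393/2 = - 196.50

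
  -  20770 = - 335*62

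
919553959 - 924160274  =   - 4606315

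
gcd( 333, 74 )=37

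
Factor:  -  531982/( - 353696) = 2^ ( - 4)*7^ ( - 1 ) * 11^1*1579^( - 1)*24181^1 = 265991/176848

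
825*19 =15675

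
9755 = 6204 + 3551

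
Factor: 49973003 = 29^1*1223^1*1409^1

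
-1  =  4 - 5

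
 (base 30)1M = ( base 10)52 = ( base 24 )24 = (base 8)64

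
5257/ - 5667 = -5257/5667 = -0.93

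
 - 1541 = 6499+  - 8040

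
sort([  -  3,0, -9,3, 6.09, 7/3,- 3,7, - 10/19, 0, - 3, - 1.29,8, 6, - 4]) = [ - 9 ,-4 ,- 3, - 3,-3, - 1.29, - 10/19, 0, 0, 7/3,3,6,6.09, 7 , 8 ] 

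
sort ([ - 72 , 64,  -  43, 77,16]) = [ - 72 ,  -  43,16, 64 , 77] 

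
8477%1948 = 685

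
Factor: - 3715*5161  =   - 5^1  *13^1*397^1 * 743^1 =- 19173115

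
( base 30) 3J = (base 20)59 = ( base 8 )155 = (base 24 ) 4d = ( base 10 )109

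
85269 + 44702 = 129971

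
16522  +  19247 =35769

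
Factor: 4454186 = 2^1*11^1 * 293^1*691^1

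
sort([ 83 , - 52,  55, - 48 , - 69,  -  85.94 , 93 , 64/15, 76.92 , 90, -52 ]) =[ - 85.94, - 69, - 52,  -  52, - 48,64/15,55, 76.92 , 83, 90,93 ] 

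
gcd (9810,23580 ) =90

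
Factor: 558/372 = 3/2 = 2^( - 1 )*3^1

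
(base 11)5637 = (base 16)1cfd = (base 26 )apb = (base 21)GH8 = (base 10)7421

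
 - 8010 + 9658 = 1648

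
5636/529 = 10  +  346/529 = 10.65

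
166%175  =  166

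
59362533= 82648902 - 23286369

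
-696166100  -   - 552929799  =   - 143236301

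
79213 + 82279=161492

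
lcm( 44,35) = 1540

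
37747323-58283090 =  - 20535767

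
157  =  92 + 65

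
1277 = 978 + 299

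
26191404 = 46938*558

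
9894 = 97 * 102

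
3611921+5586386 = 9198307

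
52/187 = 52/187 = 0.28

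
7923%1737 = 975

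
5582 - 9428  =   - 3846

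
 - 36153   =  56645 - 92798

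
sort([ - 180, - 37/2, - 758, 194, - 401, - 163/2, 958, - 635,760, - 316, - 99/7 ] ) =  [  -  758, - 635, - 401,- 316, - 180, - 163/2, - 37/2, - 99/7, 194, 760, 958 ]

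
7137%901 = 830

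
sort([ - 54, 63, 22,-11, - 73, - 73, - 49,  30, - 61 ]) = [ - 73, - 73, - 61,-54, - 49 ,- 11 , 22,30,63 ]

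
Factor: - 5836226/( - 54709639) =2^1*11^1 *311^1 * 853^1*54709639^( - 1 ) 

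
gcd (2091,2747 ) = 41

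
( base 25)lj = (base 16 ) 220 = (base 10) 544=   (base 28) jc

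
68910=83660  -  14750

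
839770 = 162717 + 677053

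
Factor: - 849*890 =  - 755610 = -2^1 * 3^1 * 5^1  *  89^1*283^1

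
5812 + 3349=9161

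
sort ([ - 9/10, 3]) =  [ - 9/10, 3] 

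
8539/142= 60 + 19/142 =60.13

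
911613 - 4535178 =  - 3623565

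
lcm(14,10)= 70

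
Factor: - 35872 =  - 2^5*19^1*59^1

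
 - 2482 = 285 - 2767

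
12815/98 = 12815/98= 130.77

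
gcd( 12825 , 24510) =285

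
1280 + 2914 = 4194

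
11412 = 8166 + 3246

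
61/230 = 61/230 = 0.27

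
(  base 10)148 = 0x94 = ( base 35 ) 48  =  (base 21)71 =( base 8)224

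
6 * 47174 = 283044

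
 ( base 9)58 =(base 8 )65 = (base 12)45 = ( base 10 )53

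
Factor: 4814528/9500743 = 2^6*7^( - 1)*127^(-1)*10687^( - 1)*75227^1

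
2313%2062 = 251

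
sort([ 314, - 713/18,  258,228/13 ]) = [ - 713/18, 228/13, 258,  314]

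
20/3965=4/793 = 0.01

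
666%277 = 112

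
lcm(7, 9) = 63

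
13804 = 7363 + 6441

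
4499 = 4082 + 417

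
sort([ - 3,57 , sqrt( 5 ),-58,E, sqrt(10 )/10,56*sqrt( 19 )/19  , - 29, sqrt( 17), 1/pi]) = [ - 58, - 29, - 3, sqrt (10 )/10, 1/pi, sqrt( 5), E, sqrt ( 17 ), 56*sqrt( 19)/19, 57] 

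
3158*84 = 265272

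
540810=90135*6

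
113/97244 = 113/97244 = 0.00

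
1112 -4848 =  - 3736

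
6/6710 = 3/3355= 0.00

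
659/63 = 10 + 29/63=10.46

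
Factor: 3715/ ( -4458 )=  - 5/6 = - 2^ ( - 1)*3^( - 1 )*5^1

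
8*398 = 3184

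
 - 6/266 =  - 1 + 130/133 = - 0.02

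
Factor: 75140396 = 2^2 * 229^1*82031^1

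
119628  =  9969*12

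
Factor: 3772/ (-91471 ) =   -  4/97= -  2^2*97^( - 1)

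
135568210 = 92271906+43296304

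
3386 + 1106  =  4492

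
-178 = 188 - 366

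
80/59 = 1 + 21/59 = 1.36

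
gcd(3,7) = 1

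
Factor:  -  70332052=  - 2^2*7^2 * 281^1*1277^1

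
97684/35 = 97684/35 = 2790.97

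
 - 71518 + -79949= -151467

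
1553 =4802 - 3249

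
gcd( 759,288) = 3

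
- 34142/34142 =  - 1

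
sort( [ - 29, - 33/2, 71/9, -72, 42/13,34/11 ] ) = [ - 72, - 29, - 33/2 , 34/11, 42/13,71/9] 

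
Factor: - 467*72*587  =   - 2^3*3^2*467^1*587^1 = -19737288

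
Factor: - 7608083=  -  7^3*41^1*541^1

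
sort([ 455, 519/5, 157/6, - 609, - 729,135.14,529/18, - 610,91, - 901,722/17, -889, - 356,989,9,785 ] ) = [  -  901,-889,-729, - 610, - 609,-356,9,  157/6,529/18 , 722/17,91,519/5, 135.14, 455, 785, 989]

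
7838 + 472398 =480236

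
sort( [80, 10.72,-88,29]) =[ - 88, 10.72,  29,80]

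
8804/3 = 2934+2/3 =2934.67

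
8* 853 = 6824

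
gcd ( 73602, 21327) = 3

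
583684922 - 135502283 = 448182639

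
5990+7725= 13715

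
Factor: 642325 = 5^2*25693^1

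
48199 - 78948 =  - 30749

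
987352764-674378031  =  312974733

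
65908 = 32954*2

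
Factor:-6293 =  - 7^1*29^1*31^1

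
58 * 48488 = 2812304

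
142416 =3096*46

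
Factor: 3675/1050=7/2  =  2^( - 1 )* 7^1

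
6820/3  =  2273+1/3 = 2273.33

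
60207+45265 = 105472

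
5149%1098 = 757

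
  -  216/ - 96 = 9/4 = 2.25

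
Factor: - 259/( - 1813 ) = 7^( - 1) = 1/7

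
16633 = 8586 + 8047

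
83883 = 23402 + 60481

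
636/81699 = 212/27233 =0.01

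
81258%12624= 5514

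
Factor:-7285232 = - 2^4*43^1*10589^1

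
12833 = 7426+5407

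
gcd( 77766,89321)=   1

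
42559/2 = 42559/2 = 21279.50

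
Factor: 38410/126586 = 115/379 = 5^1*23^1*379^( - 1)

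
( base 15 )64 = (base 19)4I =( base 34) 2q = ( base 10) 94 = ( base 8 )136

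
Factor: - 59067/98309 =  - 3^2 * 37^( - 1) * 2657^( - 1 )*6563^1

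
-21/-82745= 21/82745= 0.00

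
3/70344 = 1/23448 = 0.00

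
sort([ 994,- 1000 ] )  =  [ - 1000 , 994 ] 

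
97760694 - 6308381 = 91452313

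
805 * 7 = 5635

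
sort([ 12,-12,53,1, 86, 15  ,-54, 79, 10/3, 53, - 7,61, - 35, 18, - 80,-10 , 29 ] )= [ - 80, - 54, - 35,-12,-10, - 7 , 1, 10/3, 12 , 15  ,  18,  29, 53, 53, 61,79,86 ]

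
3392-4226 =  - 834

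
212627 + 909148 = 1121775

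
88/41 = 2+6/41 = 2.15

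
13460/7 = 1922  +  6/7=1922.86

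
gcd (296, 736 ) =8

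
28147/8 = 3518  +  3/8 = 3518.38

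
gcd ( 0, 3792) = 3792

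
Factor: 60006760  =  2^3 * 5^1*11^1 * 136379^1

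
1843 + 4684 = 6527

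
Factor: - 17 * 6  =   - 102 = - 2^1*3^1 * 17^1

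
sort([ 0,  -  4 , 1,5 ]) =[  -  4, 0, 1, 5 ] 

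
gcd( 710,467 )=1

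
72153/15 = 4810 +1/5 = 4810.20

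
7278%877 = 262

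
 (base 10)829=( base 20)219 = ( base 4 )30331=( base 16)33D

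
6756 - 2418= 4338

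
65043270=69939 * 930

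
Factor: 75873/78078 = 3613/3718 = 2^(  -  1)*11^( - 1)*13^(-2 )  *3613^1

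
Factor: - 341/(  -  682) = 1/2  =  2^ (-1 ) 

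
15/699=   5/233 = 0.02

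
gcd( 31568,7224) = 8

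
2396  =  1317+1079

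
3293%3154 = 139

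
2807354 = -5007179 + 7814533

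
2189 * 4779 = 10461231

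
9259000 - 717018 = 8541982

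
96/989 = 96/989 = 0.10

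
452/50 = 9+1/25 =9.04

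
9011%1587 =1076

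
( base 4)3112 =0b11010110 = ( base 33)6G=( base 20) AE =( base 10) 214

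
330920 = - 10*( - 33092) 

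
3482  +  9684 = 13166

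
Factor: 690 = 2^1*3^1*5^1  *  23^1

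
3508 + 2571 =6079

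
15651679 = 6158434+9493245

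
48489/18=16163/6= 2693.83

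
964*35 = 33740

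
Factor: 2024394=2^1 * 3^1*17^1*89^1*223^1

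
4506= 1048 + 3458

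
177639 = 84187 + 93452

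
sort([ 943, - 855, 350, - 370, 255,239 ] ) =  [ - 855, - 370,239,255,350,943]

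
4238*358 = 1517204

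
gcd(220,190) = 10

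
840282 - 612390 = 227892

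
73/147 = 73/147 = 0.50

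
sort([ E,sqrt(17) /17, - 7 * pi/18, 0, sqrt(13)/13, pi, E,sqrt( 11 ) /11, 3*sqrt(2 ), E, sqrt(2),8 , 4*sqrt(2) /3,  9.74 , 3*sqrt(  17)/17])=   [ - 7*pi/18, 0 , sqrt(17)/17, sqrt( 13) /13 , sqrt( 11) /11, 3*sqrt( 17)/17,sqrt( 2 ),  4*sqrt( 2)/3,E, E, E, pi, 3*sqrt ( 2),8, 9.74] 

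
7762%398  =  200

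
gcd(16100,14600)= 100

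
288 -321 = - 33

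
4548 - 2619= 1929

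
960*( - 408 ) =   -  391680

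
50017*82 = 4101394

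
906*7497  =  6792282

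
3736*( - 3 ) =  - 11208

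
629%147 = 41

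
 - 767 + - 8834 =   -  9601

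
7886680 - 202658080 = -194771400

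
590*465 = 274350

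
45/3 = 15= 15.00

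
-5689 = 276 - 5965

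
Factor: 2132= 2^2*13^1*41^1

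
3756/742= 5+23/371 = 5.06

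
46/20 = 2 + 3/10=2.30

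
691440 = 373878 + 317562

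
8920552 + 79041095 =87961647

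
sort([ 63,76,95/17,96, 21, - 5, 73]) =[ -5,95/17,21,63,73, 76, 96 ]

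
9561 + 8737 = 18298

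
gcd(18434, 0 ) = 18434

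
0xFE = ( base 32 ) 7U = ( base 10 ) 254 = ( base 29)8m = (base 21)c2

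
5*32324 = 161620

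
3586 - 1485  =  2101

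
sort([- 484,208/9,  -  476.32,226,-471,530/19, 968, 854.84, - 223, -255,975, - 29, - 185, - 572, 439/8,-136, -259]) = [  -  572, - 484, - 476.32, - 471, - 259, - 255, - 223 , - 185,-136,  -  29,208/9 , 530/19 , 439/8,226,854.84, 968,975] 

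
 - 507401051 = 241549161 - 748950212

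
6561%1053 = 243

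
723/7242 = 241/2414 = 0.10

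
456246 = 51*8946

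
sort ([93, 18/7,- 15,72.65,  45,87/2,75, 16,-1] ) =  [ - 15,-1,18/7,16,87/2,45,72.65, 75,93]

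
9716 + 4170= 13886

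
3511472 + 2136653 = 5648125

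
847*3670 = 3108490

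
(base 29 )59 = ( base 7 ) 310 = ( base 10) 154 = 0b10011010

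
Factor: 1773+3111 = 4884 = 2^2*3^1*11^1*37^1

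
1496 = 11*136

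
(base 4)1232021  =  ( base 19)10a0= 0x1B89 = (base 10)7049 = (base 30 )7ot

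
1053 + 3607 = 4660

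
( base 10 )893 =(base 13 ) 539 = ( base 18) 2db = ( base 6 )4045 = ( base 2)1101111101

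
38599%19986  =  18613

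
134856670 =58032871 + 76823799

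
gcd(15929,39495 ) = 1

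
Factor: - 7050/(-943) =2^1 * 3^1*5^2 *23^( - 1)*41^(-1 ) * 47^1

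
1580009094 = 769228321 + 810780773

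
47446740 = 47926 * 990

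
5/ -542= - 1 + 537/542= - 0.01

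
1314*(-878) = - 1153692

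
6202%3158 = 3044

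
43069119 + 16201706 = 59270825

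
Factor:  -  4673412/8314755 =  - 1557804/2771585 = -2^2*3^1*5^(-1)*43^1*3019^1 * 554317^(-1 ) 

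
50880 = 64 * 795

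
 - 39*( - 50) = 1950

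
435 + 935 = 1370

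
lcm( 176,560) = 6160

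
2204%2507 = 2204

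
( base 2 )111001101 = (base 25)ib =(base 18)17b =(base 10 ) 461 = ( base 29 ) FQ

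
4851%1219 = 1194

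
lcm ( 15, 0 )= 0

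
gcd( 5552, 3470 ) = 694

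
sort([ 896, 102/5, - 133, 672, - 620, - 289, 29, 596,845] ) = [ - 620,-289,  -  133,102/5, 29, 596, 672, 845, 896] 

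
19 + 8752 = 8771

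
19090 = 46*415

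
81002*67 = 5427134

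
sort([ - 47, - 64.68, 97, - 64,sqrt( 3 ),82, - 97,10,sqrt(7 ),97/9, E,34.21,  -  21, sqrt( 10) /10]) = [-97, - 64.68,- 64, - 47,  -  21, sqrt(10 )/10, sqrt(3 ),sqrt(7),E, 10 , 97/9,34.21,82, 97] 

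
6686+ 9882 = 16568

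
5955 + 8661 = 14616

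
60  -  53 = 7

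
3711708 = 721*5148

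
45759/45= 15253/15 =1016.87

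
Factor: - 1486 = -2^1*743^1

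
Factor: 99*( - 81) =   -  3^6*11^1 = - 8019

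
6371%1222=261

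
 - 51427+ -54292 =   -  105719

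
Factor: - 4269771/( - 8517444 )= 2^( - 2) * 3^1*11^1*13^(- 1 )* 17^1*43^1*59^1* 71^( - 1 )*769^ ( - 1 ) = 1423257/2839148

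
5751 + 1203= 6954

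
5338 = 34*157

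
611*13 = 7943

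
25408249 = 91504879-66096630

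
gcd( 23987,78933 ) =83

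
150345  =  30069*5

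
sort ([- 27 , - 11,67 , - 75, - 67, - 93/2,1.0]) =[ - 75, - 67, - 93/2, - 27  , - 11, 1.0,67] 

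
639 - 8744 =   -  8105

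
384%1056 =384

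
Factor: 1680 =2^4 *3^1*5^1*7^1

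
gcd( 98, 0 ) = 98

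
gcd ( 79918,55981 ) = 1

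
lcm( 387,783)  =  33669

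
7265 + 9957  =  17222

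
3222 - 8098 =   -  4876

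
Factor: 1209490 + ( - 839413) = 3^1 * 281^1* 439^1 = 370077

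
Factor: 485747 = 59^1*8233^1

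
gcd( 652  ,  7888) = 4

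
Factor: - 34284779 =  - 34284779^1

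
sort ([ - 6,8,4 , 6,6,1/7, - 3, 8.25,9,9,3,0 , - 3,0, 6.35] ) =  [ - 6, - 3, - 3,0,0, 1/7,3,4,6,6 , 6.35, 8,8.25,9,9]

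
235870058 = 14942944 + 220927114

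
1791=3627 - 1836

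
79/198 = 79/198  =  0.40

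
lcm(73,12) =876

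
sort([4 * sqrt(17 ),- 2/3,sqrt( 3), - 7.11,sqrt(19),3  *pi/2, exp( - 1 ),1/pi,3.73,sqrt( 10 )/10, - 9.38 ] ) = [-9.38, - 7.11, - 2/3,sqrt( 10 )/10,1/pi, exp(  -  1 ),  sqrt( 3),  3.73, sqrt(19),3 * pi/2,4*sqrt( 17) ] 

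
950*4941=4693950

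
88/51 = 1 + 37/51 =1.73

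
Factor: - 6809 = - 11^1*619^1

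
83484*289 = 24126876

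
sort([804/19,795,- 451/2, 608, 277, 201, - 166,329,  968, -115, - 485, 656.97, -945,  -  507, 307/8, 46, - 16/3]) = [-945, - 507, - 485,-451/2, - 166,  -  115, - 16/3  ,  307/8, 804/19,46, 201,277, 329, 608, 656.97, 795, 968]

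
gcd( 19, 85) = 1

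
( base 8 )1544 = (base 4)31210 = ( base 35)os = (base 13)51a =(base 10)868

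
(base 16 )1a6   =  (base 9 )518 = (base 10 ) 422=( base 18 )158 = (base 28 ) F2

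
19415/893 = 21 + 662/893 =21.74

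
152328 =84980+67348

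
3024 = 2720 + 304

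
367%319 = 48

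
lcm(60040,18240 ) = 1440960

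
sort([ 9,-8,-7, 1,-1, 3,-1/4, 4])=[-8, -7,-1,  -  1/4,1, 3, 4,9] 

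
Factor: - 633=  - 3^1*211^1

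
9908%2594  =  2126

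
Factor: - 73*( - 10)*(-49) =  - 2^1*5^1*7^2*73^1 = - 35770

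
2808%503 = 293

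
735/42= 17 + 1/2 = 17.50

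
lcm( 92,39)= 3588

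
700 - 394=306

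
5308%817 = 406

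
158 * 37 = 5846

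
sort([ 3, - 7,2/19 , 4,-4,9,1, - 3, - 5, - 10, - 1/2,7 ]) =[- 10,  -  7, - 5 , - 4, - 3,-1/2,2/19, 1 , 3,4,7,9] 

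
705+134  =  839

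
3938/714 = 5 + 184/357  =  5.52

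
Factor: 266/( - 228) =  - 7/6 = -2^( - 1)*3^( - 1 )  *  7^1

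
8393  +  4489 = 12882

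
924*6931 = 6404244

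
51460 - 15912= 35548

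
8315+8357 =16672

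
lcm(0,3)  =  0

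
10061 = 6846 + 3215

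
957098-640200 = 316898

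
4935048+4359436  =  9294484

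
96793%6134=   4783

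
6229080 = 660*9438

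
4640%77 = 20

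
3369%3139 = 230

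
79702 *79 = 6296458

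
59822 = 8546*7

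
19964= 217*92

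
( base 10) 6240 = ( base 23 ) bi7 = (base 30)6s0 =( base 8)14140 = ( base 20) FC0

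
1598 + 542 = 2140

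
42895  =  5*8579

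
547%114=91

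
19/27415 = 19/27415= 0.00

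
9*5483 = 49347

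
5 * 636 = 3180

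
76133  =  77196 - 1063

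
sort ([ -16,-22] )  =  [-22,  -  16]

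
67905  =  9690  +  58215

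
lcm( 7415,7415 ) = 7415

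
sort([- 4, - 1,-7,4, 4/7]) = [ -7, - 4,-1,4/7 , 4 ]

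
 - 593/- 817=593/817 = 0.73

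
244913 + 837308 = 1082221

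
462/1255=462/1255 =0.37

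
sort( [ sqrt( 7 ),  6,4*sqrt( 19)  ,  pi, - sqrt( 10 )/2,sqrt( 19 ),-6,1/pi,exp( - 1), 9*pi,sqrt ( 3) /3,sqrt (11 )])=[ - 6, - sqrt(10 ) /2, 1/pi, exp( - 1 ),sqrt( 3 ) /3, sqrt( 7 ) , pi,  sqrt( 11 ),sqrt(19), 6,4 *sqrt( 19 ),9*pi]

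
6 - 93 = -87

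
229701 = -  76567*( - 3)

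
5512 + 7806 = 13318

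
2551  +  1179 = 3730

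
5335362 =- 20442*( - 261)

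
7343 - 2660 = 4683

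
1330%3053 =1330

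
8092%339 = 295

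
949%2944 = 949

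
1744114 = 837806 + 906308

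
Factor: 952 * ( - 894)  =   - 851088 = - 2^4 * 3^1*7^1*17^1* 149^1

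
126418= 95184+31234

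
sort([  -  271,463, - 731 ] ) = [ - 731, - 271 , 463 ] 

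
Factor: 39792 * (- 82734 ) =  - 3292151328 =- 2^5 * 3^2 * 829^1 * 13789^1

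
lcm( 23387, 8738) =795158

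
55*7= 385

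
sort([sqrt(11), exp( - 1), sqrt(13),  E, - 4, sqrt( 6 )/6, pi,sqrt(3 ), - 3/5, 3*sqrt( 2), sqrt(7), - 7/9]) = [ - 4 ,-7/9, - 3/5,exp(-1 ), sqrt (6)/6, sqrt( 3 ), sqrt(7), E,pi , sqrt(11 ), sqrt (13), 3*sqrt( 2)]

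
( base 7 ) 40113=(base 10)9663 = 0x25BF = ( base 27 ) d6o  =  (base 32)9DV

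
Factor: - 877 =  - 877^1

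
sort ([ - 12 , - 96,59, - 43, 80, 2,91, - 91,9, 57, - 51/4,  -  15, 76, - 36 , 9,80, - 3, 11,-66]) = [-96,-91,-66, - 43, - 36, -15, - 51/4, - 12, - 3, 2 , 9,9,11, 57, 59,76, 80, 80,91 ]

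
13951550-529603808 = -515652258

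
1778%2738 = 1778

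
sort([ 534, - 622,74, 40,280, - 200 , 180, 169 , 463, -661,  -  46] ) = [ - 661,-622,-200, - 46,40,74, 169,180 , 280,463 , 534 ]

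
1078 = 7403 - 6325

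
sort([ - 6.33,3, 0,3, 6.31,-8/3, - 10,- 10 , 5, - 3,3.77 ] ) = [  -  10, -10,-6.33, - 3, -8/3,0,3,  3,3.77, 5,6.31]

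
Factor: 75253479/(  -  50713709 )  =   -3^1*7^1*593^1*6043^1*50713709^(  -  1 )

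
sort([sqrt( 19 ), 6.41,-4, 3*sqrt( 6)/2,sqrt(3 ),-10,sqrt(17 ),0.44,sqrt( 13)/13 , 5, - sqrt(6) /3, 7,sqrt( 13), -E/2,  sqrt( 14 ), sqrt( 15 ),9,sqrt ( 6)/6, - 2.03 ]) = [-10, - 4, - 2.03, -E/2,  -  sqrt(6) /3,sqrt( 13) /13,sqrt( 6)/6,0.44,sqrt(3) , sqrt (13), 3*sqrt ( 6) /2,  sqrt(14),sqrt(15),sqrt( 17),sqrt( 19 ),5,6.41,7,9]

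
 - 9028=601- 9629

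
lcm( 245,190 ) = 9310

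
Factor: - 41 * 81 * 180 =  - 597780=-  2^2 * 3^6*5^1* 41^1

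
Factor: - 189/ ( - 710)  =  2^( - 1 ) * 3^3*5^( - 1)*7^1*71^( - 1 )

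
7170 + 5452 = 12622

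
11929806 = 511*23346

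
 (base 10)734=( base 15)33E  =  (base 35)KY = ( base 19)20c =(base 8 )1336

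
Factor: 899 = 29^1 * 31^1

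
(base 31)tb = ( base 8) 1616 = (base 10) 910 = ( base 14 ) 490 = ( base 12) 63A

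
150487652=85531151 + 64956501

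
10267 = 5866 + 4401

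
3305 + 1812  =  5117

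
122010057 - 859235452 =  - 737225395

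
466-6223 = - 5757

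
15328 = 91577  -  76249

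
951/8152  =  951/8152 = 0.12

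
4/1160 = 1/290 = 0.00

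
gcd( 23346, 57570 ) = 6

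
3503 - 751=2752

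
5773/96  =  5773/96 = 60.14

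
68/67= 68/67 =1.01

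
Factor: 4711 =7^1*673^1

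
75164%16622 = 8676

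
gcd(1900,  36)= 4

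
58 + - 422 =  - 364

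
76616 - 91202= -14586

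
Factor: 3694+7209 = 10903^1 = 10903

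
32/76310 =16/38155 = 0.00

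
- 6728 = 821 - 7549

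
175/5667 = 175/5667  =  0.03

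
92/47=92/47  =  1.96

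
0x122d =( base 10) 4653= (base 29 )5FD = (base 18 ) E69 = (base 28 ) 5Q5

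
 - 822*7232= -5944704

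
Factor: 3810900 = 2^2*3^1 *5^2*12703^1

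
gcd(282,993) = 3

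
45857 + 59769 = 105626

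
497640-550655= - 53015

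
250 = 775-525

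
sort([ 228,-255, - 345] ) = [ - 345 , - 255, 228]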